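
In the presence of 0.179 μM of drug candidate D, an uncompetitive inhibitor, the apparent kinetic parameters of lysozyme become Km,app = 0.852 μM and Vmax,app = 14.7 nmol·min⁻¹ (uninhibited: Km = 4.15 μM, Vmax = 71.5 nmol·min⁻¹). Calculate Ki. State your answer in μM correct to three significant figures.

0.0463 μM

Uncompetitive: Vmax,app = Vmax/α (and Km,app = Km/α) with α = 1 + [I]/Ki.
α = Vmax/Vmax,app = 71.5/14.7 = 4.864.
Ki = [I]/(α − 1) = 0.179/3.864 = 0.0463 μM.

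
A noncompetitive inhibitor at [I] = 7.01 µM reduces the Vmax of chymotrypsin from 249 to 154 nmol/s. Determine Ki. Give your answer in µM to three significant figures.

Noncompetitive: Vmax,app = Vmax/α with α = 1 + [I]/Ki.
α = Vmax/Vmax,app = 249/154 = 1.617.
Ki = [I]/(α − 1) = 7.01/0.6169 = 11.4 µM.

11.4 µM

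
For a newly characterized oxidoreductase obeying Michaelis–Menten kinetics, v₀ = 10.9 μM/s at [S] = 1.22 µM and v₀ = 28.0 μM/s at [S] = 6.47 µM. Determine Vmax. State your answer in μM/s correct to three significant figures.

44.1 μM/s

From v = Vmax[S]/(Km+[S]), each point gives Vmax = v(Km+[S])/[S].
Equating: 10.9(Km+1.22)/1.22 = 28.0(Km+6.47)/6.47.
8.934·Km + 10.9 = 4.328·Km + 28.0, so (8.934 − 4.328)·Km = 28.0 − 10.9.
Km = 17.10/4.607 = 3.71 µM; then Vmax = 10.9(3.71+1.22)/1.22 = 44.1 μM/s.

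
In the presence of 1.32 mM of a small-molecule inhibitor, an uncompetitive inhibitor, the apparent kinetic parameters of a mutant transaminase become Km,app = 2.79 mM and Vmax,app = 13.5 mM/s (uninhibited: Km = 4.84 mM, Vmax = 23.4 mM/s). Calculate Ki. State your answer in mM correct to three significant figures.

1.80 mM

Uncompetitive: Vmax,app = Vmax/α (and Km,app = Km/α) with α = 1 + [I]/Ki.
α = Vmax/Vmax,app = 23.4/13.5 = 1.733.
Since α = 1 + [I]/Ki, [I]/Ki = 1.733 − 1 = 0.7333 and Ki = 1.32/0.7333 = 1.80 mM.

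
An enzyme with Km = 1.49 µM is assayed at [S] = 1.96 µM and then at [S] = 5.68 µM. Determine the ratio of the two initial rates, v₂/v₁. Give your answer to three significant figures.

1.39

Since Vmax cancels, v₂/v₁ = [S]₂(Km+[S]₁) / [S]₁(Km+[S]₂).
= 5.68×(1.49+1.96) / (1.96×(1.49+5.68)) = 19.60/14.05 = 1.39.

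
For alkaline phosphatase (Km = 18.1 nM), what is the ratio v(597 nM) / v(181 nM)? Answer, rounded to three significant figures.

1.07

The fractional saturations are [S]/(Km+[S]) = 181/199.1 = 0.9091 and 597/615.1 = 0.9706.
v₂/v₁ is just their ratio: 0.9706/0.9091 = 1.07.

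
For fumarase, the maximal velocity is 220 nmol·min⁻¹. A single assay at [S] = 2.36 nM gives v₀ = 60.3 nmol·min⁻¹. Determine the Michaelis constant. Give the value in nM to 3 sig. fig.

v/Vmax = 60.3/220 = 0.2741 = [S]/(Km+[S]).
So Km + [S] = [S]/0.2741 = 8.610 nM, giving Km = 8.610 − 2.36 = 6.25 nM.

6.25 nM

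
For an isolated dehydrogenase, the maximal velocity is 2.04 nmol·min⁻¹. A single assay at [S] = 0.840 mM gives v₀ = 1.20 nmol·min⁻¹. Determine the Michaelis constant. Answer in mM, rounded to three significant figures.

From v = Vmax[S]/(Km+[S]), Km = [S](Vmax − v)/v.
Km = 0.840 × (2.04 − 1.20) / 1.20 = 0.7056/1.20 = 0.588 mM.

0.588 mM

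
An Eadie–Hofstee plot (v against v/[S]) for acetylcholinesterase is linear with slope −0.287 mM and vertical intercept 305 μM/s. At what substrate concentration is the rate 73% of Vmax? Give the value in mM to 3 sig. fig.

0.776 mM

The Eadie–Hofstee slope gives Km = 0.287 mM (slope = −Km).
v/Vmax = [S]/(Km+[S]) = 0.73 ⇒ [S] = Km·0.73/(1−0.73) = 0.287 × 2.704 = 0.776 mM.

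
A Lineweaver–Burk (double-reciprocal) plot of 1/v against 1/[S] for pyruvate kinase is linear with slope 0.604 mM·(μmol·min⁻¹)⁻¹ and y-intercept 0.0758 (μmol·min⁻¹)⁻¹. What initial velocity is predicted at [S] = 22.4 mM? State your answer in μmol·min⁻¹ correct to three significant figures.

The y-intercept is 1/Vmax, so Vmax = 1/0.0758 = 13.2 μmol·min⁻¹.
The slope is Km/Vmax, so Km = 0.604 × 13.2 = 7.97 mM.
Then v = 13.2 × 22.4/(7.97 + 22.4) = 9.73 μmol·min⁻¹.

9.73 μmol·min⁻¹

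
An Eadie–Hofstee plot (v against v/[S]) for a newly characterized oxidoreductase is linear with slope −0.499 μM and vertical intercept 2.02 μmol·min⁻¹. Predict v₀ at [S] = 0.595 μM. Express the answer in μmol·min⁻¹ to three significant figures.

1.10 μmol·min⁻¹

In the Eadie–Hofstee form v = Vmax − Km·(v/[S]), the slope is −Km and the intercept is Vmax, so Km = 0.499 μM and Vmax = 2.02 μmol·min⁻¹.
v = 2.02 × 0.595/(0.499 + 0.595) = 1.10 μmol·min⁻¹.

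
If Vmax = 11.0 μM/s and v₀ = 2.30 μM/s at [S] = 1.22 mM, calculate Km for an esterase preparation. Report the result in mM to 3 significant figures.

4.61 mM

From v = Vmax[S]/(Km+[S]), Km = [S](Vmax − v)/v.
Km = 1.22 × (11.0 − 2.30) / 2.30 = 10.61/2.30 = 4.61 mM.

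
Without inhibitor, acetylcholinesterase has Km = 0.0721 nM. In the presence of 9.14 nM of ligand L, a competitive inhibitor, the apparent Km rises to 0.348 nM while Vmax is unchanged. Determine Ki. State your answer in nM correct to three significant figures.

2.39 nM

Competitive: Km,app = α·Km with α = 1 + [I]/Ki.
α = Km,app/Km = 0.348/0.0721 = 4.827.
Since α = 1 + [I]/Ki, [I]/Ki = 4.827 − 1 = 3.827 and Ki = 9.14/3.827 = 2.39 nM.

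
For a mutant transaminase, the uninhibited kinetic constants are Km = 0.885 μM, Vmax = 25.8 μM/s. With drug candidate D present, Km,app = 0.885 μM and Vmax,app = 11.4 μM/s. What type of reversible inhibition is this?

noncompetitive

Vmax decreases (25.8 → 11.4 μM/s) while Km is unchanged — pure noncompetitive inhibition.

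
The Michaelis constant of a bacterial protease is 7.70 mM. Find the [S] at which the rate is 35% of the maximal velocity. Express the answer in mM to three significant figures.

4.15 mM

v/Vmax = [S]/(Km+[S]) = 0.35, so [S] = Km·0.35/(1 − 0.35) = 7.70 × 0.5385.
[S] = 4.15 mM.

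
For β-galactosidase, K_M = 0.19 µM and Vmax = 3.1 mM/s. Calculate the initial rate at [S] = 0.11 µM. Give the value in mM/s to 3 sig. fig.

1.14 mM/s

v = Vmax·[S]/(Km + [S]) = 3.1 × 0.11 / (0.19 + 0.11)
  = 0.3410 / 0.3000 = 1.14 mM/s.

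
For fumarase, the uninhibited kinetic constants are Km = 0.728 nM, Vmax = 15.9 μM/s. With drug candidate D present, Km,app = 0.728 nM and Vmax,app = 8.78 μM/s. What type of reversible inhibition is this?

Vmax decreases (15.9 → 8.78 μM/s) while Km is unchanged — pure noncompetitive inhibition.

noncompetitive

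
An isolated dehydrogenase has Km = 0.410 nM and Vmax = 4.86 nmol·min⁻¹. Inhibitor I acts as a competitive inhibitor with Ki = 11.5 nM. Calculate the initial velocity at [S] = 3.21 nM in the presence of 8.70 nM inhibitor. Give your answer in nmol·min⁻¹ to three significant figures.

3.97 nmol·min⁻¹

With α = 1 + [I]/Ki = 1 + 8.70/11.5 = 1.757, the competitive rate law is v = Vmax[S] / (αKm + [S]).
v = 4.86×3.21 / (1.757×0.410 + 3.21) = 15.60/3.930 = 3.97 nmol·min⁻¹.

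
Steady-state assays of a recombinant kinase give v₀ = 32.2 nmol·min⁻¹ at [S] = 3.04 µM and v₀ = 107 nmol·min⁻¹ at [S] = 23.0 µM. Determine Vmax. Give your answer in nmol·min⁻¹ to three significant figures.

166 nmol·min⁻¹

From v = Vmax[S]/(Km+[S]), each point gives Vmax = v(Km+[S])/[S].
Equating: 32.2(Km+3.04)/3.04 = 107(Km+23.0)/23.0.
10.59·Km + 32.2 = 4.652·Km + 107, so (10.59 − 4.652)·Km = 107 − 32.2.
Km = 74.80/5.940 = 12.6 µM; then Vmax = 32.2(12.6+3.04)/3.04 = 166 nmol·min⁻¹.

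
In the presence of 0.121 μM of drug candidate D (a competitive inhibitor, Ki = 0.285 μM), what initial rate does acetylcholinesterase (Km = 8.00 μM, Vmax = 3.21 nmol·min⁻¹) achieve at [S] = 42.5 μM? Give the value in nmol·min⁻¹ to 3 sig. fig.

With α = 1 + [I]/Ki = 1 + 0.121/0.285 = 1.425, the competitive rate law is v = Vmax[S] / (αKm + [S]).
v = 3.21×42.5 / (1.425×8.00 + 42.5) = 136.4/53.90 = 2.53 nmol·min⁻¹.

2.53 nmol·min⁻¹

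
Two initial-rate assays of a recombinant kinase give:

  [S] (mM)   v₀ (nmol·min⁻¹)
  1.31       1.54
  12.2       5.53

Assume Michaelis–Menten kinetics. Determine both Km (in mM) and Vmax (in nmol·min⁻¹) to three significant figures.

From v = Vmax[S]/(Km+[S]), each point gives Vmax = v(Km+[S])/[S].
Equating: 1.54(Km+1.31)/1.31 = 5.53(Km+12.2)/12.2.
1.176·Km + 1.54 = 0.4533·Km + 5.53, so (1.176 − 0.4533)·Km = 5.53 − 1.54.
Km = 3.990/0.7223 = 5.52 mM; then Vmax = 1.54(5.52+1.31)/1.31 = 8.03 nmol·min⁻¹.

Km = 5.52 mM; Vmax = 8.03 nmol·min⁻¹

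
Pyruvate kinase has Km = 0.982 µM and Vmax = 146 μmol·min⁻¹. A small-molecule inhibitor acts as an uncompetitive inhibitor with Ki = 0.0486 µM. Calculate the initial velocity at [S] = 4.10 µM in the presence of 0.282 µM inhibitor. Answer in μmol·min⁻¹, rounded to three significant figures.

20.7 μmol·min⁻¹

α = 1 + [I]/Ki = 1 + 0.282/0.0486 = 6.802.
For an uncompetitive inhibitor, both parameters are divided by α, giving Vmax/α and Km/α: Km,app = 0.144 µM, Vmax,app = 21.5 μmol·min⁻¹.
v = Vmax,app·[S]/(Km,app + [S]) = 21.5 × 4.10/(0.144 + 4.10) = 20.7 μmol·min⁻¹.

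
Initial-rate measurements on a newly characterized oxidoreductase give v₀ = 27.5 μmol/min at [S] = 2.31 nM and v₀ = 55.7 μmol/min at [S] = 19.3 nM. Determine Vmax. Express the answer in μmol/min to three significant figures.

64.7 μmol/min

From v = Vmax[S]/(Km+[S]), each point gives Vmax = v(Km+[S])/[S].
Equating: 27.5(Km+2.31)/2.31 = 55.7(Km+19.3)/19.3.
11.90·Km + 27.5 = 2.886·Km + 55.7, so (11.90 − 2.886)·Km = 55.7 − 27.5.
Km = 28.20/9.019 = 3.13 nM; then Vmax = 27.5(3.13+2.31)/2.31 = 64.7 μmol/min.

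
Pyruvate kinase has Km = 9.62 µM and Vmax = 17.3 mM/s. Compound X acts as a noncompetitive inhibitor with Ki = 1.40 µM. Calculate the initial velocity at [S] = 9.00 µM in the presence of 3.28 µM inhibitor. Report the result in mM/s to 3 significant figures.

α = 1 + [I]/Ki = 1 + 3.28/1.40 = 3.343.
For a noncompetitive inhibitor, Vmax is reduced to Vmax/α while Km is unchanged: Km,app = 9.62 µM, Vmax,app = 5.18 mM/s.
v = Vmax,app·[S]/(Km,app + [S]) = 5.18 × 9.00/(9.62 + 9.00) = 2.50 mM/s.

2.50 mM/s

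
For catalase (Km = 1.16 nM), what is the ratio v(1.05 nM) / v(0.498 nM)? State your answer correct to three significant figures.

Since Vmax cancels, v₂/v₁ = [S]₂(Km+[S]₁) / [S]₁(Km+[S]₂).
= 1.05×(1.16+0.498) / (0.498×(1.16+1.05)) = 1.741/1.101 = 1.58.

1.58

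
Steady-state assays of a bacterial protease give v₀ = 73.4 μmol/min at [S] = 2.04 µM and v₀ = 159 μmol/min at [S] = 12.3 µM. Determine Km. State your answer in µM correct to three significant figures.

3.71 µM

From v = Vmax[S]/(Km+[S]), each point gives Vmax = v(Km+[S])/[S].
Equating: 73.4(Km+2.04)/2.04 = 159(Km+12.3)/12.3.
35.98·Km + 73.4 = 12.93·Km + 159, so (35.98 − 12.93)·Km = 159 − 73.4.
Km = 85.60/23.05 = 3.71 µM; then Vmax = 73.4(3.71+2.04)/2.04 = 207 μmol/min.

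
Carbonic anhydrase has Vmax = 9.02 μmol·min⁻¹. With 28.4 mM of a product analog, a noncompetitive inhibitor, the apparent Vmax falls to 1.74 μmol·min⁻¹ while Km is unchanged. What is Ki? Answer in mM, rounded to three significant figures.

6.79 mM

Noncompetitive: Vmax,app = Vmax/α with α = 1 + [I]/Ki.
α = Vmax/Vmax,app = 9.02/1.74 = 5.184.
Ki = [I]/(α − 1) = 28.4/4.184 = 6.79 mM.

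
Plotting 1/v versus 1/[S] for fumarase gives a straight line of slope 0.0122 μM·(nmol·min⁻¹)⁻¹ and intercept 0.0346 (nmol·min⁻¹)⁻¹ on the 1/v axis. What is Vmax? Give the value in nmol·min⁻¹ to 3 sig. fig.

28.9 nmol·min⁻¹

The y-intercept of a Lineweaver–Burk plot equals 1/Vmax, so Vmax = 1/0.0346 = 28.9 nmol·min⁻¹.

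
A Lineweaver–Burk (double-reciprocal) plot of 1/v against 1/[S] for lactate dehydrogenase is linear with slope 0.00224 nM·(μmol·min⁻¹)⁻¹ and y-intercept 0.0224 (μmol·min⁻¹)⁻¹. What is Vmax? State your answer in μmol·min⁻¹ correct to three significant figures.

The y-intercept of a Lineweaver–Burk plot equals 1/Vmax, so Vmax = 1/0.0224 = 44.6 μmol·min⁻¹.

44.6 μmol·min⁻¹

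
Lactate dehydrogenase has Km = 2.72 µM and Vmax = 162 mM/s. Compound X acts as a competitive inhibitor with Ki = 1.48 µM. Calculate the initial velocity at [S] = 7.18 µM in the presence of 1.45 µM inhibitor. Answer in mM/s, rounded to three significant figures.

With α = 1 + [I]/Ki = 1 + 1.45/1.48 = 1.980, the competitive rate law is v = Vmax[S] / (αKm + [S]).
v = 162×7.18 / (1.980×2.72 + 7.18) = 1163/12.56 = 92.6 mM/s.

92.6 mM/s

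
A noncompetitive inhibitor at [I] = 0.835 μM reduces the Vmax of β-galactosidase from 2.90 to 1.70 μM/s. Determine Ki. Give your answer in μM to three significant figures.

1.18 μM

Noncompetitive: Vmax,app = Vmax/α with α = 1 + [I]/Ki.
α = Vmax/Vmax,app = 2.90/1.70 = 1.706.
Since α = 1 + [I]/Ki, [I]/Ki = 1.706 − 1 = 0.7059 and Ki = 0.835/0.7059 = 1.18 μM.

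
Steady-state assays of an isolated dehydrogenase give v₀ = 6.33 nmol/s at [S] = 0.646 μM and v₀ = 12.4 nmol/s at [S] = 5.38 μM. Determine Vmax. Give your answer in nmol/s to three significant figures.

In reciprocal form, 1/v = (Km/Vmax)·(1/[S]) + 1/Vmax. The two points give (1/[S], 1/v) = (1.548, 0.1580) and (0.1859, 0.08065).
Slope = (0.1580 − 0.08065)/(1.548 − 0.1859) = 0.05677; intercept = 0.1580 − 0.05677×1.548 = 0.07009.
Vmax = 1/intercept = 14.3 nmol/s; Km = slope × Vmax = 0.05677 × 14.3 = 0.810 μM.

14.3 nmol/s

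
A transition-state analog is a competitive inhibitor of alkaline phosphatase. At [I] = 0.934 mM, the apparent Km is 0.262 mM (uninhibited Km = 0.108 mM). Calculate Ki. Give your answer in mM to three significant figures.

0.655 mM

Competitive: Km,app = α·Km with α = 1 + [I]/Ki.
α = Km,app/Km = 0.262/0.108 = 2.426.
Since α = 1 + [I]/Ki, [I]/Ki = 2.426 − 1 = 1.426 and Ki = 0.934/1.426 = 0.655 mM.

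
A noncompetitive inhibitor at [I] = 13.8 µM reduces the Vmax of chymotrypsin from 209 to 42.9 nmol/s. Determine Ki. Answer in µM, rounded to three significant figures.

3.56 µM

Noncompetitive: Vmax,app = Vmax/α with α = 1 + [I]/Ki.
α = Vmax/Vmax,app = 209/42.9 = 4.872.
Since α = 1 + [I]/Ki, [I]/Ki = 4.872 − 1 = 3.872 and Ki = 13.8/3.872 = 3.56 µM.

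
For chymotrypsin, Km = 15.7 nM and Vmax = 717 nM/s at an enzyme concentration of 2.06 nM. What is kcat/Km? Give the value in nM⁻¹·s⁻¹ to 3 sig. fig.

kcat = Vmax/[E]total = 717/2.06 = 348 s⁻¹.
kcat/Km = 348/15.7 = 22.2 nM⁻¹·s⁻¹.

22.2 nM⁻¹·s⁻¹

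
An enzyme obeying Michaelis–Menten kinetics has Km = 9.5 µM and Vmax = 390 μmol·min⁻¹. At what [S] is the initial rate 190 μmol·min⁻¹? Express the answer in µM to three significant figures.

9.02 µM

Rearranging v = Vmax[S]/(Km+[S]) gives [S] = Km·v/(Vmax − v).
[S] = 9.5 × 190 / (390 − 190) = 1805/200.0 = 9.02 µM.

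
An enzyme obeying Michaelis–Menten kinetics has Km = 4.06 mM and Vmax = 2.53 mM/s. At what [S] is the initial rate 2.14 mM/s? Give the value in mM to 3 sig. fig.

22.3 mM

Rearranging v = Vmax[S]/(Km+[S]) gives [S] = Km·v/(Vmax − v).
[S] = 4.06 × 2.14 / (2.53 − 2.14) = 8.688/0.3900 = 22.3 mM.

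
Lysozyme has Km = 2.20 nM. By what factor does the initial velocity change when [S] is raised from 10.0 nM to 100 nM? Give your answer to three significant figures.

1.19

Since Vmax cancels, v₂/v₁ = [S]₂(Km+[S]₁) / [S]₁(Km+[S]₂).
= 100×(2.20+10.0) / (10.0×(2.20+100)) = 1220/1022 = 1.19.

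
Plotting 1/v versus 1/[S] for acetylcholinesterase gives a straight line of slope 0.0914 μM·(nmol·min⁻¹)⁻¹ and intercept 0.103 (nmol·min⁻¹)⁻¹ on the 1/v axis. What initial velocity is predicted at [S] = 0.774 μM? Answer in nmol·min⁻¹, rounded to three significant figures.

4.52 nmol·min⁻¹

The y-intercept is 1/Vmax, so Vmax = 1/0.103 = 9.71 nmol·min⁻¹.
The slope is Km/Vmax, so Km = 0.0914 × 9.71 = 0.887 μM.
Then v = 9.71 × 0.774/(0.887 + 0.774) = 4.52 nmol·min⁻¹.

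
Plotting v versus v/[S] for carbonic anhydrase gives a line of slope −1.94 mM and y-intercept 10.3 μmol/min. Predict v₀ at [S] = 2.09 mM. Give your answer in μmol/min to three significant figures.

5.34 μmol/min

In the Eadie–Hofstee form v = Vmax − Km·(v/[S]), the slope is −Km and the intercept is Vmax, so Km = 1.94 mM and Vmax = 10.3 μmol/min.
v = 10.3 × 2.09/(1.94 + 2.09) = 5.34 μmol/min.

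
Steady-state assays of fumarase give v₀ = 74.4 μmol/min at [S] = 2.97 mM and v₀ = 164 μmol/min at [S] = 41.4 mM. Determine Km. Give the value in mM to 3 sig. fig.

4.25 mM

From v = Vmax[S]/(Km+[S]), each point gives Vmax = v(Km+[S])/[S].
Equating: 74.4(Km+2.97)/2.97 = 164(Km+41.4)/41.4.
25.05·Km + 74.4 = 3.961·Km + 164, so (25.05 − 3.961)·Km = 164 − 74.4.
Km = 89.60/21.09 = 4.25 mM; then Vmax = 74.4(4.25+2.97)/2.97 = 181 μmol/min.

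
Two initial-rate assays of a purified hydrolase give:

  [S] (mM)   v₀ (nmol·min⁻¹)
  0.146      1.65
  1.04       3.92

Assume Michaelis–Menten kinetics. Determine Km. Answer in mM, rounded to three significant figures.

From v = Vmax[S]/(Km+[S]), each point gives Vmax = v(Km+[S])/[S].
Equating: 1.65(Km+0.146)/0.146 = 3.92(Km+1.04)/1.04.
11.30·Km + 1.65 = 3.769·Km + 3.92, so (11.30 − 3.769)·Km = 3.92 − 1.65.
Km = 2.270/7.532 = 0.301 mM; then Vmax = 1.65(0.301+0.146)/0.146 = 5.06 nmol·min⁻¹.

0.301 mM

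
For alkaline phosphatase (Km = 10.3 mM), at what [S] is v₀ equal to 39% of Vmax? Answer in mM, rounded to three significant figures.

6.59 mM

v/Vmax = [S]/(Km+[S]) = 0.39, so [S] = Km·0.39/(1 − 0.39) = 10.3 × 0.6393.
[S] = 6.59 mM.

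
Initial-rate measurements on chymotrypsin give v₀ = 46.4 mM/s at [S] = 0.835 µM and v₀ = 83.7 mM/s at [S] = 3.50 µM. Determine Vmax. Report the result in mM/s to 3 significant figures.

112 mM/s

In reciprocal form, 1/v = (Km/Vmax)·(1/[S]) + 1/Vmax. The two points give (1/[S], 1/v) = (1.198, 0.02155) and (0.2857, 0.01195).
Slope = (0.02155 − 0.01195)/(1.198 − 0.2857) = 0.01053; intercept = 0.02155 − 0.01053×1.198 = 0.008938.
Vmax = 1/intercept = 112 mM/s; Km = slope × Vmax = 0.01053 × 112 = 1.18 µM.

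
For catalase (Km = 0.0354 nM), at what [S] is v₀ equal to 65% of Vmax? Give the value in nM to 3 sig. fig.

0.0657 nM

v/Vmax = [S]/(Km+[S]) = 0.65, so [S] = Km·0.65/(1 − 0.65) = 0.0354 × 1.857.
[S] = 0.0657 nM.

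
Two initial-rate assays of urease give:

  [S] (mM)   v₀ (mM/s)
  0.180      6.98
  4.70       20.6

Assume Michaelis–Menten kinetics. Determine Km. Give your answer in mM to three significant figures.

0.396 mM

In reciprocal form, 1/v = (Km/Vmax)·(1/[S]) + 1/Vmax. The two points give (1/[S], 1/v) = (5.556, 0.1433) and (0.2128, 0.04854).
Slope = (0.1433 − 0.04854)/(5.556 − 0.2128) = 0.01773; intercept = 0.1433 − 0.01773×5.556 = 0.04477.
Vmax = 1/intercept = 22.3 mM/s; Km = slope × Vmax = 0.01773 × 22.3 = 0.396 mM.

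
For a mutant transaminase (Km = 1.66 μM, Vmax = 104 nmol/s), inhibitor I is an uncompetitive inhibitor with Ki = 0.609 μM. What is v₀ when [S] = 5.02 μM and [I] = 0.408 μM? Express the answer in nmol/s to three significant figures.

α = 1 + [I]/Ki = 1 + 0.408/0.609 = 1.670.
For an uncompetitive inhibitor, both parameters are divided by α, giving Vmax/α and Km/α: Km,app = 0.994 μM, Vmax,app = 62.3 nmol/s.
v = Vmax,app·[S]/(Km,app + [S]) = 62.3 × 5.02/(0.994 + 5.02) = 52.0 nmol/s.

52.0 nmol/s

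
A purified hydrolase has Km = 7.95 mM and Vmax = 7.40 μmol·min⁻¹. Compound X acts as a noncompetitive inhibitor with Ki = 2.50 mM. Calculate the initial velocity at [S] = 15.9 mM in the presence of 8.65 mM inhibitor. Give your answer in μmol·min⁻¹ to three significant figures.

With α = 1 + [I]/Ki = 1 + 8.65/2.50 = 4.460, the noncompetitive rate law is v = (Vmax/α)·[S] / (Km + [S]).
v = (7.40/4.460)×15.9 / (7.95 + 15.9) = 26.38/23.85 = 1.11 μmol·min⁻¹.

1.11 μmol·min⁻¹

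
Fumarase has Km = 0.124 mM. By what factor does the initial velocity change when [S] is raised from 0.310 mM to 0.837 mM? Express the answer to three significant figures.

1.22

The fractional saturations are [S]/(Km+[S]) = 0.310/0.4340 = 0.7143 and 0.837/0.9610 = 0.8710.
v₂/v₁ is just their ratio: 0.8710/0.7143 = 1.22.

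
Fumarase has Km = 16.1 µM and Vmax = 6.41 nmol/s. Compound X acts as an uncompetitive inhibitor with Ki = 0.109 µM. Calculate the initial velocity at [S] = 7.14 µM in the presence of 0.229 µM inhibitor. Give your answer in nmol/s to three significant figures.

1.20 nmol/s

α = 1 + [I]/Ki = 1 + 0.229/0.109 = 3.101.
For an uncompetitive inhibitor, both parameters are divided by α, giving Vmax/α and Km/α: Km,app = 5.19 µM, Vmax,app = 2.07 nmol/s.
v = Vmax,app·[S]/(Km,app + [S]) = 2.07 × 7.14/(5.19 + 7.14) = 1.20 nmol/s.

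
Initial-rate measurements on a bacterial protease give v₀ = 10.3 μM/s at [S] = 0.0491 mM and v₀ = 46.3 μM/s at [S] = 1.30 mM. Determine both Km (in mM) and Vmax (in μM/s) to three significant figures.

Km = 0.207 mM; Vmax = 53.7 μM/s

In reciprocal form, 1/v = (Km/Vmax)·(1/[S]) + 1/Vmax. The two points give (1/[S], 1/v) = (20.37, 0.09709) and (0.7692, 0.02160).
Slope = (0.09709 − 0.02160)/(20.37 − 0.7692) = 0.003852; intercept = 0.09709 − 0.003852×20.37 = 0.01864.
Vmax = 1/intercept = 53.7 μM/s; Km = slope × Vmax = 0.003852 × 53.7 = 0.207 mM.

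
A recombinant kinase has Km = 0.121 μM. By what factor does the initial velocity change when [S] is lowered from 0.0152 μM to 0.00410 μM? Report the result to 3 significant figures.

0.294

The fractional saturations are [S]/(Km+[S]) = 0.0152/0.1362 = 0.1116 and 0.00410/0.1251 = 0.03277.
v₂/v₁ is just their ratio: 0.03277/0.1116 = 0.294.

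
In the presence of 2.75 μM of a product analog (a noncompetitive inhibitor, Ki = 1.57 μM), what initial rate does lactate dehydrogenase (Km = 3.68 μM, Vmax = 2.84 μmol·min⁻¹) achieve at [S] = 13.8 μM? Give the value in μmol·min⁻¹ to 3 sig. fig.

α = 1 + [I]/Ki = 1 + 2.75/1.57 = 2.752.
For a noncompetitive inhibitor, Vmax is reduced to Vmax/α while Km is unchanged: Km,app = 3.68 μM, Vmax,app = 1.03 μmol·min⁻¹.
v = Vmax,app·[S]/(Km,app + [S]) = 1.03 × 13.8/(3.68 + 13.8) = 0.815 μmol·min⁻¹.

0.815 μmol·min⁻¹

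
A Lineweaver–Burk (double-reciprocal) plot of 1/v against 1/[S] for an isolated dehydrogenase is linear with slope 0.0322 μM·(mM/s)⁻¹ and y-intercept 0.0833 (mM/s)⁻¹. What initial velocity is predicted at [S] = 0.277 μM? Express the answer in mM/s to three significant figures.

5.01 mM/s

The y-intercept is 1/Vmax, so Vmax = 1/0.0833 = 12.0 mM/s.
The slope is Km/Vmax, so Km = 0.0322 × 12.0 = 0.387 μM.
Then v = 12.0 × 0.277/(0.387 + 0.277) = 5.01 mM/s.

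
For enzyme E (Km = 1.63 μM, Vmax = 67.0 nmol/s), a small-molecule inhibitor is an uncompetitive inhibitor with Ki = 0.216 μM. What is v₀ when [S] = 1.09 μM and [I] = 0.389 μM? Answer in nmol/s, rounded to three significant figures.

α = 1 + [I]/Ki = 1 + 0.389/0.216 = 2.801.
For an uncompetitive inhibitor, both parameters are divided by α, giving Vmax/α and Km/α: Km,app = 0.582 μM, Vmax,app = 23.9 nmol/s.
v = Vmax,app·[S]/(Km,app + [S]) = 23.9 × 1.09/(0.582 + 1.09) = 15.6 nmol/s.

15.6 nmol/s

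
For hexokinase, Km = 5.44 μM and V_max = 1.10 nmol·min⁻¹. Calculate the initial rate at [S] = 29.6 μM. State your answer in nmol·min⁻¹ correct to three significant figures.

0.929 nmol·min⁻¹

v = Vmax·[S]/(Km + [S]) = 1.10 × 29.6 / (5.44 + 29.6)
  = 32.56 / 35.04 = 0.929 nmol·min⁻¹.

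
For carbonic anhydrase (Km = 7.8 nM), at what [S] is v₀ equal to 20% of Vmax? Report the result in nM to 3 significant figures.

v/Vmax = [S]/(Km+[S]) = 0.2, so [S] = Km·0.2/(1 − 0.2) = 7.8 × 0.2500.
[S] = 1.95 nM.

1.95 nM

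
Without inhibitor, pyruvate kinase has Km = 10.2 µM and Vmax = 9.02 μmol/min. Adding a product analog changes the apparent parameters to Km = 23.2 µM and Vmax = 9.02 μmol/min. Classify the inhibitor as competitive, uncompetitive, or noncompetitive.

Km increases (10.2 → 23.2 µM) while Vmax is unchanged — the hallmark of competitive inhibition.

competitive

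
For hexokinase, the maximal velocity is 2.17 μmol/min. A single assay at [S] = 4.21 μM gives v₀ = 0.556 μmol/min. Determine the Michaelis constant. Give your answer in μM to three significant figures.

v/Vmax = 0.556/2.17 = 0.2562 = [S]/(Km+[S]).
So Km + [S] = [S]/0.2562 = 16.43 μM, giving Km = 16.43 − 4.21 = 12.2 μM.

12.2 μM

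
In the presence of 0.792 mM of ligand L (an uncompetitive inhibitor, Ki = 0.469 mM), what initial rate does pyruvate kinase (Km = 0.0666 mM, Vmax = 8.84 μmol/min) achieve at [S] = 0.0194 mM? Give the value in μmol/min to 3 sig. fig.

α = 1 + [I]/Ki = 1 + 0.792/0.469 = 2.689.
For an uncompetitive inhibitor, both parameters are divided by α, giving Vmax/α and Km/α: Km,app = 0.0248 mM, Vmax,app = 3.29 μmol/min.
v = Vmax,app·[S]/(Km,app + [S]) = 3.29 × 0.0194/(0.0248 + 0.0194) = 1.44 μmol/min.

1.44 μmol/min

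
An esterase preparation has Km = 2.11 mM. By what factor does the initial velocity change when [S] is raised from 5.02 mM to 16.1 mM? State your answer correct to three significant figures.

1.26

The fractional saturations are [S]/(Km+[S]) = 5.02/7.130 = 0.7041 and 16.1/18.21 = 0.8841.
v₂/v₁ is just their ratio: 0.8841/0.7041 = 1.26.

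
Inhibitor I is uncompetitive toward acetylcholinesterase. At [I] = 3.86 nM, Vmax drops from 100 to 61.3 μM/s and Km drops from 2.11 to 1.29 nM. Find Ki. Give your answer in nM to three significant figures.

Uncompetitive: Vmax,app = Vmax/α (and Km,app = Km/α) with α = 1 + [I]/Ki.
α = Vmax/Vmax,app = 100/61.3 = 1.631.
Since α = 1 + [I]/Ki, [I]/Ki = 1.631 − 1 = 0.6313 and Ki = 3.86/0.6313 = 6.11 nM.

6.11 nM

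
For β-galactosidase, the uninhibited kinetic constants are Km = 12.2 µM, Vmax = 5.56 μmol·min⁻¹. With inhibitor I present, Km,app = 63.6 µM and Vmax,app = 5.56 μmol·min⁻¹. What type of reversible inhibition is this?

Km increases (12.2 → 63.6 µM) while Vmax is unchanged — the hallmark of competitive inhibition.

competitive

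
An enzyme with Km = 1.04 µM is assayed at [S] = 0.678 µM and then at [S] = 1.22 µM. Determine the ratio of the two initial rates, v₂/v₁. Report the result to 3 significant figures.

The fractional saturations are [S]/(Km+[S]) = 0.678/1.718 = 0.3946 and 1.22/2.260 = 0.5398.
v₂/v₁ is just their ratio: 0.5398/0.3946 = 1.37.

1.37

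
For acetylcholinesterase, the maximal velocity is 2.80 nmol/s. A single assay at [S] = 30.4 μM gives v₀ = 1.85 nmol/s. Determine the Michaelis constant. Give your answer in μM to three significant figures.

15.6 μM

From v = Vmax[S]/(Km+[S]), Km = [S](Vmax − v)/v.
Km = 30.4 × (2.80 − 1.85) / 1.85 = 28.88/1.85 = 15.6 μM.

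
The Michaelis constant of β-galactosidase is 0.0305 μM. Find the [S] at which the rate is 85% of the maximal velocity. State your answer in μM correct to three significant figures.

v/Vmax = [S]/(Km+[S]) = 0.85, so [S] = Km·0.85/(1 − 0.85) = 0.0305 × 5.667.
[S] = 0.173 μM.

0.173 μM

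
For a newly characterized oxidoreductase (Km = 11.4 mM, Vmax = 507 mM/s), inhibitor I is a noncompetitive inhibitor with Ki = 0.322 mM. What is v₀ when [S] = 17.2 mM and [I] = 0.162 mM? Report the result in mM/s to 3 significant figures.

203 mM/s

With α = 1 + [I]/Ki = 1 + 0.162/0.322 = 1.503, the noncompetitive rate law is v = (Vmax/α)·[S] / (Km + [S]).
v = (507/1.503)×17.2 / (11.4 + 17.2) = 5802/28.60 = 203 mM/s.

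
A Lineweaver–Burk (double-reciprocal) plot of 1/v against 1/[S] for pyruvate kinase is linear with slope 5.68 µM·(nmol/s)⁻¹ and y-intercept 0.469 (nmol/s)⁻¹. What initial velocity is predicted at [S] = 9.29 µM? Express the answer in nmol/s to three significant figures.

0.926 nmol/s

The y-intercept is 1/Vmax, so Vmax = 1/0.469 = 2.13 nmol/s.
The slope is Km/Vmax, so Km = 5.68 × 2.13 = 12.1 µM.
Then v = 2.13 × 9.29/(12.1 + 9.29) = 0.926 nmol/s.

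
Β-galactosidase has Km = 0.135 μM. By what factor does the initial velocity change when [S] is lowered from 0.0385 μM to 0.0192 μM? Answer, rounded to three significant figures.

0.561

The fractional saturations are [S]/(Km+[S]) = 0.0385/0.1735 = 0.2219 and 0.0192/0.1542 = 0.1245.
v₂/v₁ is just their ratio: 0.1245/0.2219 = 0.561.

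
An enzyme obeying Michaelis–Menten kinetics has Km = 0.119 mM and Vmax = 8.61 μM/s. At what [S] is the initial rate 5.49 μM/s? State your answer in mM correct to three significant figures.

0.209 mM

The required fractional saturation is v/Vmax = 5.49/8.61 = 0.6376.
Then [S]/(Km+[S]) = 0.6376 ⇒ [S] = 0.119 × 0.6376/(1 − 0.6376) = 0.209 mM.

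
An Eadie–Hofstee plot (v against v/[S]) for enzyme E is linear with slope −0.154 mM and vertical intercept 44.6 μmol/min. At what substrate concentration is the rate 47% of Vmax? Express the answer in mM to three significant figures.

The Eadie–Hofstee slope gives Km = 0.154 mM (slope = −Km).
v/Vmax = [S]/(Km+[S]) = 0.47 ⇒ [S] = Km·0.47/(1−0.47) = 0.154 × 0.8868 = 0.137 mM.

0.137 mM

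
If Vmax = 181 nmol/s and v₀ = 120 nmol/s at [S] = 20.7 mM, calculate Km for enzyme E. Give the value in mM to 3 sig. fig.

From v = Vmax[S]/(Km+[S]), Km = [S](Vmax − v)/v.
Km = 20.7 × (181 − 120) / 120 = 1263/120 = 10.5 mM.

10.5 mM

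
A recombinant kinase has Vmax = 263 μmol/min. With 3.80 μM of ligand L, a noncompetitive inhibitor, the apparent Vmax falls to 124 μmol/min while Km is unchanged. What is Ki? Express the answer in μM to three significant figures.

3.39 μM

Noncompetitive: Vmax,app = Vmax/α with α = 1 + [I]/Ki.
α = Vmax/Vmax,app = 263/124 = 2.121.
Ki = [I]/(α − 1) = 3.80/1.121 = 3.39 μM.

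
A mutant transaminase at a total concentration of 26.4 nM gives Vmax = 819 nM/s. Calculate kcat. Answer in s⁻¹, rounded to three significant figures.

31.0 s⁻¹

kcat = Vmax/[E]total = 819 nM/s / 26.4 nM = 31.0 s⁻¹.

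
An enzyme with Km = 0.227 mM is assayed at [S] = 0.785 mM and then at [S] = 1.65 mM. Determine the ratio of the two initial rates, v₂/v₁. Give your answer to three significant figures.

The fractional saturations are [S]/(Km+[S]) = 0.785/1.012 = 0.7757 and 1.65/1.877 = 0.8791.
v₂/v₁ is just their ratio: 0.8791/0.7757 = 1.13.

1.13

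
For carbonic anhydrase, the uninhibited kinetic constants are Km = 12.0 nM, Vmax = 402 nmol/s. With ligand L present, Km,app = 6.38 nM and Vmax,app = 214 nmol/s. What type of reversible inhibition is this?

Both Km and Vmax decrease by the same factor (~1.88-fold) — characteristic of uncompetitive inhibition.

uncompetitive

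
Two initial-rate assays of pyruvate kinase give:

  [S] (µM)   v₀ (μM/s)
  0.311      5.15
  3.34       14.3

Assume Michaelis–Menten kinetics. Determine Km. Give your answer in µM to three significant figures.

In reciprocal form, 1/v = (Km/Vmax)·(1/[S]) + 1/Vmax. The two points give (1/[S], 1/v) = (3.215, 0.1942) and (0.2994, 0.06993).
Slope = (0.1942 − 0.06993)/(3.215 − 0.2994) = 0.04261; intercept = 0.1942 − 0.04261×3.215 = 0.05717.
Vmax = 1/intercept = 17.5 μM/s; Km = slope × Vmax = 0.04261 × 17.5 = 0.745 µM.

0.745 µM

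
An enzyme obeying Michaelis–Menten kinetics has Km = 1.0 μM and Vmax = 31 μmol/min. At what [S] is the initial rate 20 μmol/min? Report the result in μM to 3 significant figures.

Rearranging v = Vmax[S]/(Km+[S]) gives [S] = Km·v/(Vmax − v).
[S] = 1.0 × 20 / (31 − 20) = 20.00/11.00 = 1.82 μM.

1.82 μM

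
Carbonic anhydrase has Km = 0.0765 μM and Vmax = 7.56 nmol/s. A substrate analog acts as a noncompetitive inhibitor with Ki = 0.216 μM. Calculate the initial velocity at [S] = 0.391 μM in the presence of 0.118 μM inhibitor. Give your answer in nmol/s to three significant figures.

4.09 nmol/s

With α = 1 + [I]/Ki = 1 + 0.118/0.216 = 1.546, the noncompetitive rate law is v = (Vmax/α)·[S] / (Km + [S]).
v = (7.56/1.546)×0.391 / (0.0765 + 0.391) = 1.912/0.4675 = 4.09 nmol/s.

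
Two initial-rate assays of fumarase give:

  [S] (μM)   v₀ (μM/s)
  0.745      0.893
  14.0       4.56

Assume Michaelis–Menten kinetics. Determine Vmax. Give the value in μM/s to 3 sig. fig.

In reciprocal form, 1/v = (Km/Vmax)·(1/[S]) + 1/Vmax. The two points give (1/[S], 1/v) = (1.342, 1.120) and (0.07143, 0.2193).
Slope = (1.120 − 0.2193)/(1.342 − 0.07143) = 0.7086; intercept = 1.120 − 0.7086×1.342 = 0.1687.
Vmax = 1/intercept = 5.93 μM/s; Km = slope × Vmax = 0.7086 × 5.93 = 4.20 μM.

5.93 μM/s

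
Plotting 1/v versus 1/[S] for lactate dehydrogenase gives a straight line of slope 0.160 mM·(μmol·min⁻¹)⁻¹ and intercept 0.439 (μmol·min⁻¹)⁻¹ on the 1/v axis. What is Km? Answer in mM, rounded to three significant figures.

y-intercept = 1/Vmax ⇒ Vmax = 2.28 μmol·min⁻¹; slope = Km/Vmax ⇒ Km = slope × Vmax.
Km = 0.160 × 2.28 = 0.364 mM.

0.364 mM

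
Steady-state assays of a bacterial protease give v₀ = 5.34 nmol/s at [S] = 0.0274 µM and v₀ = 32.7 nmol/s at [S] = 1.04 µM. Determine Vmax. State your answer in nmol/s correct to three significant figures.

38.0 nmol/s

In reciprocal form, 1/v = (Km/Vmax)·(1/[S]) + 1/Vmax. The two points give (1/[S], 1/v) = (36.50, 0.1873) and (0.9615, 0.03058).
Slope = (0.1873 − 0.03058)/(36.50 − 0.9615) = 0.004409; intercept = 0.1873 − 0.004409×36.50 = 0.02634.
Vmax = 1/intercept = 38.0 nmol/s; Km = slope × Vmax = 0.004409 × 38.0 = 0.167 µM.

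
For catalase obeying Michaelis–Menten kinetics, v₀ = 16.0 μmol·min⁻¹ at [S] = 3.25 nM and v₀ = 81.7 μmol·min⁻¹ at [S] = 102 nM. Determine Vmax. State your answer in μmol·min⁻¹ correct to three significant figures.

94.5 μmol·min⁻¹

From v = Vmax[S]/(Km+[S]), each point gives Vmax = v(Km+[S])/[S].
Equating: 16.0(Km+3.25)/3.25 = 81.7(Km+102)/102.
4.923·Km + 16.0 = 0.8010·Km + 81.7, so (4.923 − 0.8010)·Km = 81.7 − 16.0.
Km = 65.70/4.122 = 15.9 nM; then Vmax = 16.0(15.9+3.25)/3.25 = 94.5 μmol·min⁻¹.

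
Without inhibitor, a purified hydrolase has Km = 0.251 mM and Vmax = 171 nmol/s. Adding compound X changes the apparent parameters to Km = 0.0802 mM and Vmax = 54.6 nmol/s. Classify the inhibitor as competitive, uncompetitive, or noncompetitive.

Both Km and Vmax decrease by the same factor (~3.13-fold) — characteristic of uncompetitive inhibition.

uncompetitive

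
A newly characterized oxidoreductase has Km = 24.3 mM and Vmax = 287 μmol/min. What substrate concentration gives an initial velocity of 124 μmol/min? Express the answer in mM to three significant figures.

18.5 mM

The required fractional saturation is v/Vmax = 124/287 = 0.4321.
Then [S]/(Km+[S]) = 0.4321 ⇒ [S] = 24.3 × 0.4321/(1 − 0.4321) = 18.5 mM.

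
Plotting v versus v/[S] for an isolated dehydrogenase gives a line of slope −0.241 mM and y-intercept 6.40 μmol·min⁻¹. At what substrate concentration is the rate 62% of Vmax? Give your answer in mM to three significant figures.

0.393 mM

The Eadie–Hofstee slope gives Km = 0.241 mM (slope = −Km).
v/Vmax = [S]/(Km+[S]) = 0.62 ⇒ [S] = Km·0.62/(1−0.62) = 0.241 × 1.632 = 0.393 mM.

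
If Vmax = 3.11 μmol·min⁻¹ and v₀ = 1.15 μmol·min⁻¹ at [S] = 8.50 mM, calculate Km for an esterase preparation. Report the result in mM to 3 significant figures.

14.5 mM

From v = Vmax[S]/(Km+[S]), Km = [S](Vmax − v)/v.
Km = 8.50 × (3.11 − 1.15) / 1.15 = 16.66/1.15 = 14.5 mM.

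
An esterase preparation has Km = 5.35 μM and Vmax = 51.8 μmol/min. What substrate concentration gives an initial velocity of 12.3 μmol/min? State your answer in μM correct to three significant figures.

1.67 μM

The required fractional saturation is v/Vmax = 12.3/51.8 = 0.2375.
Then [S]/(Km+[S]) = 0.2375 ⇒ [S] = 5.35 × 0.2375/(1 − 0.2375) = 1.67 μM.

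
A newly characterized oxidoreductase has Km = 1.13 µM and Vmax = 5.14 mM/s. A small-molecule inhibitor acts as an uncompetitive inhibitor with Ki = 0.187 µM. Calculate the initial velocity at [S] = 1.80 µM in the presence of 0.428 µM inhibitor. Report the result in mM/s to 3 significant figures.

1.31 mM/s

α = 1 + [I]/Ki = 1 + 0.428/0.187 = 3.289.
For an uncompetitive inhibitor, both parameters are divided by α, giving Vmax/α and Km/α: Km,app = 0.344 µM, Vmax,app = 1.56 mM/s.
v = Vmax,app·[S]/(Km,app + [S]) = 1.56 × 1.80/(0.344 + 1.80) = 1.31 mM/s.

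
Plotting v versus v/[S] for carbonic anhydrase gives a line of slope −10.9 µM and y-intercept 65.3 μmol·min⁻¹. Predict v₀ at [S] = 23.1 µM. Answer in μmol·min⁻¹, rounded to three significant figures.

In the Eadie–Hofstee form v = Vmax − Km·(v/[S]), the slope is −Km and the intercept is Vmax, so Km = 10.9 µM and Vmax = 65.3 μmol·min⁻¹.
v = 65.3 × 23.1/(10.9 + 23.1) = 44.4 μmol·min⁻¹.

44.4 μmol·min⁻¹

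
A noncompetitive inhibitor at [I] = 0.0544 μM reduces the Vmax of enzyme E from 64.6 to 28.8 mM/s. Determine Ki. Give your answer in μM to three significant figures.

Noncompetitive: Vmax,app = Vmax/α with α = 1 + [I]/Ki.
α = Vmax/Vmax,app = 64.6/28.8 = 2.243.
Since α = 1 + [I]/Ki, [I]/Ki = 2.243 − 1 = 1.243 and Ki = 0.0544/1.243 = 0.0438 μM.

0.0438 μM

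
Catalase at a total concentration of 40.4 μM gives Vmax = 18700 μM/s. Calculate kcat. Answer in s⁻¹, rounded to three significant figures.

kcat = Vmax/[E]total = 18700 μM/s / 40.4 μM = 463 s⁻¹.

463 s⁻¹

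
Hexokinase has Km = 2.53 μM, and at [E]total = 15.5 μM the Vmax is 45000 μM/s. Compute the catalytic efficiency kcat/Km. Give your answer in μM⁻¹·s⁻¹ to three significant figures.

kcat = Vmax/[E]total = 45000/15.5 = 2900 s⁻¹.
kcat/Km = 2900/2.53 = 1150 μM⁻¹·s⁻¹.

1150 μM⁻¹·s⁻¹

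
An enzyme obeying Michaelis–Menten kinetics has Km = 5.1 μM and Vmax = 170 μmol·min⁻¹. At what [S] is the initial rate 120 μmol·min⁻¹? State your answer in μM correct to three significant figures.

12.2 μM

The required fractional saturation is v/Vmax = 120/170 = 0.7059.
Then [S]/(Km+[S]) = 0.7059 ⇒ [S] = 5.1 × 0.7059/(1 − 0.7059) = 12.2 μM.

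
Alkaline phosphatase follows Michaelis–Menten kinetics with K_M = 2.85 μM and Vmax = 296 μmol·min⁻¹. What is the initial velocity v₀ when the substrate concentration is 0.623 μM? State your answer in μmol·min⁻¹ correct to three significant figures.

[S]/(Km+[S]) = 0.623/3.473 = 0.1794, the fractional saturation.
v = 0.1794 × Vmax = 0.1794 × 296 = 53.1 μmol·min⁻¹.

53.1 μmol·min⁻¹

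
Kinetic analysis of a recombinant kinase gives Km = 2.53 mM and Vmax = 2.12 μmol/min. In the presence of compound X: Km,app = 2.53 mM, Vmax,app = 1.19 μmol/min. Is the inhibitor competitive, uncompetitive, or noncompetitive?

noncompetitive

Vmax decreases (2.12 → 1.19 μmol/min) while Km is unchanged — pure noncompetitive inhibition.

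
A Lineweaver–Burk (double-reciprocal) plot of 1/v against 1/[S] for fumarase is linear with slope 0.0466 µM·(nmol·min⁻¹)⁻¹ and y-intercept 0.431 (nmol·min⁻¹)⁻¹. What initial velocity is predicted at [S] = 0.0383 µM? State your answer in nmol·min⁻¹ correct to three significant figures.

The y-intercept is 1/Vmax, so Vmax = 1/0.431 = 2.32 nmol·min⁻¹.
The slope is Km/Vmax, so Km = 0.0466 × 2.32 = 0.108 µM.
Then v = 2.32 × 0.0383/(0.108 + 0.0383) = 0.607 nmol·min⁻¹.

0.607 nmol·min⁻¹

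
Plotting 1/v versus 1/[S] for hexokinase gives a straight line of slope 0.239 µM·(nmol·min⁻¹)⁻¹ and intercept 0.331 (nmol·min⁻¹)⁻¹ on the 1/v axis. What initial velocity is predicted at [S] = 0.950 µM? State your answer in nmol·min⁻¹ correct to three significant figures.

1.72 nmol·min⁻¹

The y-intercept is 1/Vmax, so Vmax = 1/0.331 = 3.02 nmol·min⁻¹.
The slope is Km/Vmax, so Km = 0.239 × 3.02 = 0.722 µM.
Then v = 3.02 × 0.950/(0.722 + 0.950) = 1.72 nmol·min⁻¹.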